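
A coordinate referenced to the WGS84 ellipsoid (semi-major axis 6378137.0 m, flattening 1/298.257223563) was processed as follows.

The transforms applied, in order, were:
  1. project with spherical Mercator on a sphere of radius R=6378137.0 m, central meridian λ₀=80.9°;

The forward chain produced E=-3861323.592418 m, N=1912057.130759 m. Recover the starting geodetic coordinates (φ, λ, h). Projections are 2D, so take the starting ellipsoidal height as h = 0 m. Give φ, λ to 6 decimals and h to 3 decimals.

start: E=-3861323.5924, N=1912057.1308 m
→ merc⁻¹: φ=16.92466300°, λ=46.21314000°

φ=16.924663°, λ=46.213140°, h=0.000 m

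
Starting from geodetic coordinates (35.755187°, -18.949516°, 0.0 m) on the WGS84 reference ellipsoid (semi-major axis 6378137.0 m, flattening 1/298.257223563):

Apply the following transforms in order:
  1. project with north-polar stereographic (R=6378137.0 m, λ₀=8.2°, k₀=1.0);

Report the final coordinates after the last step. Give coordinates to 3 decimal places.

E=-2981561.337 m, N=-5814086.017 m

start: φ=35.755187°, λ=-18.949516°, h=0.000 m
→ stereo (R=6378137.0, λ₀=8.2°): E=-2981561.3367, N=-5814086.0168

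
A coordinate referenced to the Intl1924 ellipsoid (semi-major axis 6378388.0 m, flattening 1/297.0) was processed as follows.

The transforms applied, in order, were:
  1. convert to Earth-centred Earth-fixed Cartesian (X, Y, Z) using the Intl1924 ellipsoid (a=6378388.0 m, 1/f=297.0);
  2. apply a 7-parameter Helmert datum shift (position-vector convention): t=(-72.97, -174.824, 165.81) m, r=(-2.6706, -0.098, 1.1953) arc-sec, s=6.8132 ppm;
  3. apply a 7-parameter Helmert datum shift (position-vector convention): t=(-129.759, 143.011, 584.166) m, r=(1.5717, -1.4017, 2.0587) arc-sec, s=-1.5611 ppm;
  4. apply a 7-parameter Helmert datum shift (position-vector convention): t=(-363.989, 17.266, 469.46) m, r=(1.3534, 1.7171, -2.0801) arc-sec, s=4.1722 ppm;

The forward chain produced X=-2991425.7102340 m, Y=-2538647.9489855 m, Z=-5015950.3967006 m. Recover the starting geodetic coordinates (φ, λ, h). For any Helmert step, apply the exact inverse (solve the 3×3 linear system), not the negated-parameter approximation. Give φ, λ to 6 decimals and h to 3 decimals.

start: X=-2991425.7102, Y=-2538647.9490, Z=-5015950.3967 m
→ Helmert⁻¹: X=-2990981.8797, Y=-2538717.7011, Z=-5016407.1687
→ Helmert⁻¹: X=-2990916.2233, Y=-2538873.0519, Z=-5016959.4958
→ Helmert⁻¹: X=-2990839.9711, Y=-2538598.6407, Z=-5017122.5707
→ geod (Bowring, a=6378388.000): φ=-52.16492000°, λ=-139.67569600°, h=3726.9120 m

φ=-52.164920°, λ=-139.675696°, h=3726.912 m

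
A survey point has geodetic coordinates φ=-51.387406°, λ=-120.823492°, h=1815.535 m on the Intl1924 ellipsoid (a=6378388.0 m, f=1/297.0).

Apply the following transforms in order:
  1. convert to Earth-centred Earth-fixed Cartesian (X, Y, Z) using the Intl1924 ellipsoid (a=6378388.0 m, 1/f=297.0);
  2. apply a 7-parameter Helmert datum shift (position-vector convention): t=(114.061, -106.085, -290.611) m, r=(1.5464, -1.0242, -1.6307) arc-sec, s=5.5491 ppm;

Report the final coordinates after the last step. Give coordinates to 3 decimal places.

start: φ=-51.387406°, λ=-120.823492°, h=1815.535 m
→ ECEF (a=6378388.000, f=1/297.0): X=-2044337.7151, Y=-3426213.6578, Z=-4962070.2610
→ Helmert 7p (PV): X=-2044237.4466, Y=-3426285.3912, Z=-4962424.2452

X=-2044237.447 m, Y=-3426285.391 m, Z=-4962424.245 m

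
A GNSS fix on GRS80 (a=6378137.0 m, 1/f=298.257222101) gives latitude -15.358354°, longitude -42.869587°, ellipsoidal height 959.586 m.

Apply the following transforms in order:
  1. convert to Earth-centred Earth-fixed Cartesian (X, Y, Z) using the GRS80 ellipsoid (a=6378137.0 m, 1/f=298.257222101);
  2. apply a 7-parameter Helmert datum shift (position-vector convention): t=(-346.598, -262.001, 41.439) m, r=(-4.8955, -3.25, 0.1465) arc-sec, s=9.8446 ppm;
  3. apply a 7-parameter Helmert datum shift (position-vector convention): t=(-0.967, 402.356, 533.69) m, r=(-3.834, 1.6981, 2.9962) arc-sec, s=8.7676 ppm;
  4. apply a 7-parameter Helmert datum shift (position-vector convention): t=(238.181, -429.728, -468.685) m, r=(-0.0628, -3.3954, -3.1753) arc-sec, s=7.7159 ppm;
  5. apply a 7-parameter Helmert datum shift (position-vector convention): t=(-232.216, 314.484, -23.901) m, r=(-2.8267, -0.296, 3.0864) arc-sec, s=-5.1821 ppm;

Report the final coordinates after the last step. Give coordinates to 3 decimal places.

X=4509221.069 m, Y=-4185991.251 m, Z=-1678225.378 m

start: φ=-15.358354°, λ=-42.869587°, h=959.586 m
→ ECEF (a=6378137.000, f=1/298.257222101): X=4509362.6718, Y=-4185900.0593, Z=-1678622.8680
→ Helmert 7p (PV): X=4509089.8892, Y=-4186239.9069, Z=-1678427.5528
→ Helmert 7p (PV): X=4509175.4479, Y=-4185839.9531, Z=-1677867.8871
→ Helmert 7p (PV): X=4509411.6029, Y=-4186371.9055, Z=-1678274.0161
→ Helmert 7p (PV): X=4509221.0687, Y=-4185991.2514, Z=-1678225.3783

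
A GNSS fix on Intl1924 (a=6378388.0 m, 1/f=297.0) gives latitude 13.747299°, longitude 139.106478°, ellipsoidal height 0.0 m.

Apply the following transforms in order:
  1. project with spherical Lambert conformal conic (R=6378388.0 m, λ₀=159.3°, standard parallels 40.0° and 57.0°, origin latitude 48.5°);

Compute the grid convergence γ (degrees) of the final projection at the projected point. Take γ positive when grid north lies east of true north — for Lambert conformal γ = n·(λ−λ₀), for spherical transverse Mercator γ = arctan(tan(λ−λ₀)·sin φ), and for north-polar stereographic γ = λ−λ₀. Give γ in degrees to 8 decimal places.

-15.18043434

start: φ=13.747299°, λ=139.106478°, h=0.000 m
→ into lcc (λ₀=159.3°): φ=13.74729900°, λ−λ₀=-20.19352200°
convergence γ = -15.18043434°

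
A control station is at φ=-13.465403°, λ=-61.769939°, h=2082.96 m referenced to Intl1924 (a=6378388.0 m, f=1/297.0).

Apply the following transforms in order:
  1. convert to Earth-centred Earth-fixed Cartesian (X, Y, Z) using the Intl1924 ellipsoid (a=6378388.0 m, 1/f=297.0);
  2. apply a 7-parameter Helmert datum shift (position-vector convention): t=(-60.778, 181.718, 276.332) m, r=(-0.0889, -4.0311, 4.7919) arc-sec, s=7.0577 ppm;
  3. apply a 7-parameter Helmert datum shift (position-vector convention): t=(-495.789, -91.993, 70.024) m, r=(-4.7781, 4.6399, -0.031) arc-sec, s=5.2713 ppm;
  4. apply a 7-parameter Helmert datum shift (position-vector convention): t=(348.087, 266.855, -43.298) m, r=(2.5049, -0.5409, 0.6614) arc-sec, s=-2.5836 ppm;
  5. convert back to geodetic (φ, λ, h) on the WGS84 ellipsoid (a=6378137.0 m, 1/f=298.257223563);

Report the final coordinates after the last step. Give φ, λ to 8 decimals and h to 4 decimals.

φ=-13.46266212°, λ=-61.76864905°, h=1919.1034 m

start: φ=-13.465403°, λ=-61.769939°, h=2082.960 m
→ ECEF (a=6378388.000, f=1/297.0): X=2935617.2276, Y=-5468012.3680, Z=-1476028.8628
→ Helmert 7p (PV): X=2935733.0476, Y=-5467801.6777, Z=-1475703.2194
→ Helmert 7p (PV): X=2935218.7160, Y=-5467957.1190, Z=-1475580.3519
→ Helmert 7p (PV): X=2935580.6223, Y=-5467648.8055, Z=-1475678.5436
→ geod (Bowring, a=6378137.000): φ=-13.46266212°, λ=-61.76864905°, h=1919.1034 m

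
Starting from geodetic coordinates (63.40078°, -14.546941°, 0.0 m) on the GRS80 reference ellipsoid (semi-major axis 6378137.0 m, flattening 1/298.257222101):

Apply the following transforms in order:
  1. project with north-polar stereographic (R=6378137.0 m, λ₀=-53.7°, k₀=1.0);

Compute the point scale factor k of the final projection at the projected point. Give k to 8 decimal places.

1.05587683

start: φ=63.400780°, λ=-14.546941°, h=0.000 m
→ into stereo (λ₀=-53.7°): φ=63.40078000°, λ−λ₀=39.15305900°
scale k = 1.05587683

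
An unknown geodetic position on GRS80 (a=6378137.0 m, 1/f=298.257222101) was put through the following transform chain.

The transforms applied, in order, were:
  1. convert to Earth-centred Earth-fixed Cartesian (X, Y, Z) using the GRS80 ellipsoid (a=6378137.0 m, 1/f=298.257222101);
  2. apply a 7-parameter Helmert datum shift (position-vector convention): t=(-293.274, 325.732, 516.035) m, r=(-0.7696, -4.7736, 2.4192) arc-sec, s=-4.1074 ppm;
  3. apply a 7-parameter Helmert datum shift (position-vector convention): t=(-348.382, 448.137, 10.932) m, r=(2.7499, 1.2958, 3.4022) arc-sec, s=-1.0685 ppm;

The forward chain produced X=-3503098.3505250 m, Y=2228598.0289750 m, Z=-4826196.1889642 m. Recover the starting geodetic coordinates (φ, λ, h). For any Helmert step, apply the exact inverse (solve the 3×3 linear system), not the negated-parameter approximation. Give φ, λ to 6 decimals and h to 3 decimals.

φ=-49.494302°, λ=147.540117°, h=348.850 m

start: X=-3503098.3505, Y=2228598.0290, Z=-4826196.1890 m
→ Helmert⁻¹: X=-3502686.6398, Y=2228145.7040, Z=-4826263.9878
→ Helmert⁻¹: X=-3502493.3264, Y=2227888.2110, Z=-4826710.4774
→ geod (Bowring, a=6378137.000): φ=-49.49430200°, λ=147.54011700°, h=348.8500 m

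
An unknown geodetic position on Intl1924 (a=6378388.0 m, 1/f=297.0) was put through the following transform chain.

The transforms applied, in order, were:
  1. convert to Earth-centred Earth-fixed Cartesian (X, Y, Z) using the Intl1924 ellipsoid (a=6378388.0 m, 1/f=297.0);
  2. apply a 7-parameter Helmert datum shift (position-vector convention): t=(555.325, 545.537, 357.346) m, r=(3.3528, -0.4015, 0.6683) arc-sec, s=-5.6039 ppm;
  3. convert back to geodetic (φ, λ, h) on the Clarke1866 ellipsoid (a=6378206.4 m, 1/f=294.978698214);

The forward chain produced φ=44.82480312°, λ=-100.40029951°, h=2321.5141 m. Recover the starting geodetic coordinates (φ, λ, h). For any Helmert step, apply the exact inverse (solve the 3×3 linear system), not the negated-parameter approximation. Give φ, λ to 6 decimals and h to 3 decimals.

φ=44.818102°, λ=-100.406201°, h=2303.102 m

start: φ=44.824803°, λ=-100.400300°, h=2321.514 m
→ ECEF (a=6378206.400, f=1/294.978698214): X=-818337.6612, Y=-4458639.9945, Z=4474993.7806
→ Helmert⁻¹: X=-818903.3127, Y=-4459135.1311, Z=4474735.5866
→ geod (Bowring, a=6378388.000): φ=44.81810200°, λ=-100.40620100°, h=2303.1020 m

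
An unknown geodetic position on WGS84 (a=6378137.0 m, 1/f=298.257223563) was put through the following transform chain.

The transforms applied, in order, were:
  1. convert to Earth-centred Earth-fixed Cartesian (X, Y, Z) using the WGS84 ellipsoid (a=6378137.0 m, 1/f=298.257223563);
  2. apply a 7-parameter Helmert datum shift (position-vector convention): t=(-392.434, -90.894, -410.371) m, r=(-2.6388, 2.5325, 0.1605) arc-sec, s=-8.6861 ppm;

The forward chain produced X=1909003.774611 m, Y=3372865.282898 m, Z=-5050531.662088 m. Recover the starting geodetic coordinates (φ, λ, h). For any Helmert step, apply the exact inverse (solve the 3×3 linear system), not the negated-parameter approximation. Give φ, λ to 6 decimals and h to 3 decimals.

φ=-52.678914°, λ=60.485869°, h=1431.815 m

start: X=1909003.7746, Y=3372865.2829, Z=-5050531.6621 m
→ Helmert⁻¹: X=1909477.4233, Y=3373048.5964, Z=-5050098.5606
→ geod (Bowring, a=6378137.000): φ=-52.67891400°, λ=60.48586900°, h=1431.8150 m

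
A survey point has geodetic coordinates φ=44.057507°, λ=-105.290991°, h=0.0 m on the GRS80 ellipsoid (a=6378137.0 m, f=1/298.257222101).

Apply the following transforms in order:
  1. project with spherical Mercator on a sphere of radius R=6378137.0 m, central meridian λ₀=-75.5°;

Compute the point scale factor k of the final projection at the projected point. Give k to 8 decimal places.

start: φ=44.057507°, λ=-105.290991°, h=0.000 m
→ into merc (λ₀=-75.5°): φ=44.05750700°, λ−λ₀=-29.79099100°
scale k = 1.39151301

1.39151301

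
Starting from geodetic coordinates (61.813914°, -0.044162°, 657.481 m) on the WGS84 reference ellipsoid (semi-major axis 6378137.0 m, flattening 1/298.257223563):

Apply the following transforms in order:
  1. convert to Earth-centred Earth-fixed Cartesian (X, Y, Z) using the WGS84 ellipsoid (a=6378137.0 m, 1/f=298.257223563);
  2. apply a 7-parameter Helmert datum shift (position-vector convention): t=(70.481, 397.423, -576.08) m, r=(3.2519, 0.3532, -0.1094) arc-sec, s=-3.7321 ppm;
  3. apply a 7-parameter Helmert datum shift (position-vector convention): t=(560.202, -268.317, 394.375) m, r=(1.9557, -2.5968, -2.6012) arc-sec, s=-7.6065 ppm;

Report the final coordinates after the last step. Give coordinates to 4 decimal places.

X=3021338.3464 m, Y=-2380.2803 m, Z=5599116.6572 m

start: φ=61.813914°, λ=-0.044162°, h=657.481 m
→ ECEF (a=6378137.000, f=1/298.257223563): X=3020802.8397, Y=-2328.3516, Z=5599329.0433
→ Helmert 7p (PV): X=3020871.6335, Y=-2020.7989, Z=5598726.8567
→ Helmert 7p (PV): X=3021338.3464, Y=-2380.2803, Z=5599116.6572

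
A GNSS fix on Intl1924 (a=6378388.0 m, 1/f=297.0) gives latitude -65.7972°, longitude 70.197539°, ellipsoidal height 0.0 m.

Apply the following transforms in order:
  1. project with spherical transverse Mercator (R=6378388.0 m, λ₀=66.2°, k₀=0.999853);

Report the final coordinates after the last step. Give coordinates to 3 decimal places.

E=182319.279 m, N=-7329526.607 m

start: φ=-65.797200°, λ=70.197539°, h=0.000 m
→ tm (R=6378388.0, λ₀=66.2°): E=182319.2785, N=-7329526.6071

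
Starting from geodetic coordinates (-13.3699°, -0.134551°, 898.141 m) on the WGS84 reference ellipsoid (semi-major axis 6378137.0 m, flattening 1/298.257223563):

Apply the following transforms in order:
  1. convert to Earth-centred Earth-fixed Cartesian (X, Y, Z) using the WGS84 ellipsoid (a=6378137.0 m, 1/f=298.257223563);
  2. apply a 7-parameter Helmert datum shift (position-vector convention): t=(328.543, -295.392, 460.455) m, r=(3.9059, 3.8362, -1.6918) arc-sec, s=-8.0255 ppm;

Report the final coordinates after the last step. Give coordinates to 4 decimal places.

start: φ=-13.369900°, λ=-0.134551°, h=898.141 m
→ ECEF (a=6378137.000, f=1/298.257223563): X=6207241.0623, Y=-14576.8508, Z=-1465456.8542
→ Helmert 7p (PV): X=6207492.4146, Y=-14895.2875, Z=-1465100.3582

X=6207492.4146 m, Y=-14895.2875 m, Z=-1465100.3582 m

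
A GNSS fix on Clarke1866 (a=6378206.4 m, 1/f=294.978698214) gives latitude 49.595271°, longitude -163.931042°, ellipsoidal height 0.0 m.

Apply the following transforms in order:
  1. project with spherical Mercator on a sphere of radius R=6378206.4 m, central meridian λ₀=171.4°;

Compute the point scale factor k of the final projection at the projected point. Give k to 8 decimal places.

start: φ=49.595271°, λ=-163.931042°, h=0.000 m
→ into merc (λ₀=171.4°): φ=49.59527100°, λ−λ₀=24.66895800°
scale k = 1.54277477

1.54277477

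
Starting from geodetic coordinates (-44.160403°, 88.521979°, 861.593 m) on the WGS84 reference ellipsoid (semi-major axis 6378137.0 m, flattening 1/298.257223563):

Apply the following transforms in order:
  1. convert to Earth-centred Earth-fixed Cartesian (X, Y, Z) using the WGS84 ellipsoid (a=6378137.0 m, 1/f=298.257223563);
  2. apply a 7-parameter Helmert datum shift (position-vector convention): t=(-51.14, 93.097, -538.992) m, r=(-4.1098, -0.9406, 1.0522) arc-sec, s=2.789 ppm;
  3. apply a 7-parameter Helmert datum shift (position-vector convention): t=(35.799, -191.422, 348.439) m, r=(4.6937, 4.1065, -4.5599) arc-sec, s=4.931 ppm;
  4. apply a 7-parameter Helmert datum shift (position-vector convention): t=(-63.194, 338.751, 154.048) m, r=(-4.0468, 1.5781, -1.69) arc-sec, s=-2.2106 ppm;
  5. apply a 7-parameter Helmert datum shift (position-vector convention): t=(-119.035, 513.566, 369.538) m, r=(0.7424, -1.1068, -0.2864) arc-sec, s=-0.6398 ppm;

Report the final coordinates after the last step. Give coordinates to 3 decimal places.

X=118076.279 m, Y=4582885.468 m, Z=-4421246.313 m

start: φ=-44.160403°, λ=88.521979°, h=861.593 m
→ ECEF (a=6378137.000, f=1/298.257223563): X=118229.4248, Y=4582170.6103, Z=-4421495.2954
→ Helmert 7p (PV): X=118175.4026, Y=4582188.9921, Z=-4422137.3792
→ Helmert 7p (PV): X=118225.0431, Y=4582118.1817, Z=-4421708.8271
→ Helmert 7p (PV): X=118165.3009, Y=4582359.0835, Z=-4421635.8074
→ Helmert 7p (PV): X=118076.2790, Y=4582885.4683, Z=-4421246.3133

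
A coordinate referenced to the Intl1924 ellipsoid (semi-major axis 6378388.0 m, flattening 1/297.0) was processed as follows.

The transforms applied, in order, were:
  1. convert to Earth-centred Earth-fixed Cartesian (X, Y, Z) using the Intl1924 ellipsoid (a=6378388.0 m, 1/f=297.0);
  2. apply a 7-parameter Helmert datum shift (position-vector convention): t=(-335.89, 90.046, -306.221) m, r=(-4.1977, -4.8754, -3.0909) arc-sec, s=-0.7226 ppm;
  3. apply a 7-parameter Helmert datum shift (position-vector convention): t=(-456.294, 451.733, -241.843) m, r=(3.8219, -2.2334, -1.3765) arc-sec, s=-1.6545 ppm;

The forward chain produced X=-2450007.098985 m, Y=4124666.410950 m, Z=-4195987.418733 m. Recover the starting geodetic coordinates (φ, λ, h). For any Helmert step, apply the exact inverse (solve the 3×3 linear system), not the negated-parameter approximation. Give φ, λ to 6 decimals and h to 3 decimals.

φ=-41.365792°, λ=120.707701°, h=3463.118 m

start: X=-2450007.0990, Y=4124666.4109, Z=-4195987.4187 m
→ Helmert⁻¹: X=-2449627.8114, Y=4124127.4096, Z=-4195802.4098
→ Helmert⁻¹: X=-2449454.6552, Y=4124089.0181, Z=-4195357.3942
→ geod (Bowring, a=6378388.000): φ=-41.36579200°, λ=120.70770100°, h=3463.1180 m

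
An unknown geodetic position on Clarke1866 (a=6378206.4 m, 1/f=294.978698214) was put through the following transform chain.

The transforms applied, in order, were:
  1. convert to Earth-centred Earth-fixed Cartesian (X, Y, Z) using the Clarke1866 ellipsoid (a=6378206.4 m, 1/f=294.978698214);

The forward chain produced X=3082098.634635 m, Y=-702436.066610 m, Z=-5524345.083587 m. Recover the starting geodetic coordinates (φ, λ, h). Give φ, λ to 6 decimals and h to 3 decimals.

φ=-60.388402°, λ=-12.838892°, h=2939.027 m

start: X=3082098.6346, Y=-702436.0666, Z=-5524345.0836 m
→ geod (Bowring, a=6378206.400): φ=-60.38840200°, λ=-12.83889200°, h=2939.0270 m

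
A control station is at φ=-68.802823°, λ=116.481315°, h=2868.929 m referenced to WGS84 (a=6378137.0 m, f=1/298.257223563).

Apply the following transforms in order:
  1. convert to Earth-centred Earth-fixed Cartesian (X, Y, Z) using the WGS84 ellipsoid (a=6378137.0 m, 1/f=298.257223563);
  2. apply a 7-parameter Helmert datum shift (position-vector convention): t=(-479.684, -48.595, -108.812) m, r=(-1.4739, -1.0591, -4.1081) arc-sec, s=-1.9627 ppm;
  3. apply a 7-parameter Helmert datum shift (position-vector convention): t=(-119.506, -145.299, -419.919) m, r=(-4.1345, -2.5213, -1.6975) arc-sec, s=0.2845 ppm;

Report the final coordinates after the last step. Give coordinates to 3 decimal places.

X=-1032251.433 m, Y=2070862.776 m, Z=-5927323.257 m

start: φ=-68.802823°, λ=116.481315°, h=2868.929 m
→ ECEF (a=6378137.000, f=1/298.257223563): X=-1031815.1497, Y=2071192.2526, Z=-5926730.2422
→ Helmert 7p (PV): X=-1032221.1257, Y=2071117.7924, Z=-5926847.5199
→ Helmert 7p (PV): X=-1032251.4332, Y=2070862.7760, Z=-5927323.2573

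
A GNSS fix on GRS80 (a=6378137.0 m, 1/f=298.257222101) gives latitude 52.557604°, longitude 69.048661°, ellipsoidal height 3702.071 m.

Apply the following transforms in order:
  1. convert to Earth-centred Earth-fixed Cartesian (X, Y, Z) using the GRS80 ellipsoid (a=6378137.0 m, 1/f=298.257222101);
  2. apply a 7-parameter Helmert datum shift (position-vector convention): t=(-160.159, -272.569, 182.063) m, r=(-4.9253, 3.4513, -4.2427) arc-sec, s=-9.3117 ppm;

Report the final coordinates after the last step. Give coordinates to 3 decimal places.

X=1390284.921 m, Y=3630852.509 m, Z=5043728.648 m

start: φ=52.557604°, λ=69.048661°, h=3702.071 m
→ ECEF (a=6378137.000, f=1/298.257222101): X=1390298.9467, Y=3631067.0517, Z=5043703.5166
→ Helmert 7p (PV): X=1390284.9214, Y=3630852.5093, Z=5043728.6476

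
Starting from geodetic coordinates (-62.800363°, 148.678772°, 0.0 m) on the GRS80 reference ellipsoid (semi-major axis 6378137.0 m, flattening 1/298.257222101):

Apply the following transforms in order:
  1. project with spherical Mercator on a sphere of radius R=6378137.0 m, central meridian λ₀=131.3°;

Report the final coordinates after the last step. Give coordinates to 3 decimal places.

start: φ=-62.800363°, λ=148.678772°, h=0.000 m
→ merc (R=6378137.0, λ₀=131.3°): E=1934596.0497, N=-9051465.9827

E=1934596.050 m, N=-9051465.983 m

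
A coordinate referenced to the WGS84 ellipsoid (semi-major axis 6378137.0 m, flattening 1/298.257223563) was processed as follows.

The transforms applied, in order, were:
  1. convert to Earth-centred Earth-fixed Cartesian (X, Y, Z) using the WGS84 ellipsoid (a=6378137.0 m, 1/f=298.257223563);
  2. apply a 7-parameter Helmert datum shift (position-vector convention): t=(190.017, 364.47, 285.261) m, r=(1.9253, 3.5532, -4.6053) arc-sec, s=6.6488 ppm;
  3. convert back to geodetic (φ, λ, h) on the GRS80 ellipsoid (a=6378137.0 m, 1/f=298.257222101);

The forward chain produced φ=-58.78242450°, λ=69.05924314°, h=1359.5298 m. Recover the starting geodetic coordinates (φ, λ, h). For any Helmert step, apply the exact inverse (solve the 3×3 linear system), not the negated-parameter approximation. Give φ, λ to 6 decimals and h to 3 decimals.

start: φ=-58.782424°, λ=69.059243°, h=1359.530 m
→ ECEF (a=6378137.000, f=1/298.257222101): X=1184627.4422, Y=3095623.3542, Z=-5432576.7769
→ Helmert⁻¹: X=1184454.0311, Y=3095214.0393, Z=-5432834.4033
→ geod (Bowring, a=6378137.000): φ=-58.78703300°, λ=69.05951400°, h=1349.6200 m

φ=-58.787033°, λ=69.059514°, h=1349.620 m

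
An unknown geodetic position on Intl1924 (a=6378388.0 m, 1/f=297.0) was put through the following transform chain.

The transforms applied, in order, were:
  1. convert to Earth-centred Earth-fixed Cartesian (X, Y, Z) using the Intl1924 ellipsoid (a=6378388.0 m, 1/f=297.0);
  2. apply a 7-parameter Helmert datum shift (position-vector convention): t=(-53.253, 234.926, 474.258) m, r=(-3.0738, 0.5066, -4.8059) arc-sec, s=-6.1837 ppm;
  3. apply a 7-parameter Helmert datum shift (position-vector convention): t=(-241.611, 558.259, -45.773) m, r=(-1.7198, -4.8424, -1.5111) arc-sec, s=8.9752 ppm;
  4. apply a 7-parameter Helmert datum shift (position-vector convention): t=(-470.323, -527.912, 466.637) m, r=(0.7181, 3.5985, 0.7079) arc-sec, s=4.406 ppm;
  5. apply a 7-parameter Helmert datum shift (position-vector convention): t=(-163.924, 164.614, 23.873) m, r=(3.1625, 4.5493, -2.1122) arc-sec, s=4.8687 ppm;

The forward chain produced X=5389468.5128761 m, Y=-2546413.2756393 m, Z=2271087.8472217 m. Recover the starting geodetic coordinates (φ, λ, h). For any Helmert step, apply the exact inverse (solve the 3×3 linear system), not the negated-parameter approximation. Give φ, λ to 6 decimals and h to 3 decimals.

start: X=5389468.5129, Y=-2546413.2756, Z=2271087.8472 m
→ Helmert⁻¹: X=5389582.1800, Y=-2546475.4779, Z=2271210.8309
→ Helmert⁻¹: X=5389980.3998, Y=-2545946.9411, Z=2270837.0864
→ Helmert⁻¹: X=5390245.5971, Y=-2546461.7886, Z=2270714.7012
→ Helmert⁻¹: X=5390385.9418, Y=-2546620.7000, Z=2270229.7707
→ geod (Bowring, a=6378388.000): φ=20.97582700°, λ=-25.28780900°, h=3644.8670 m

φ=20.975827°, λ=-25.287809°, h=3644.867 m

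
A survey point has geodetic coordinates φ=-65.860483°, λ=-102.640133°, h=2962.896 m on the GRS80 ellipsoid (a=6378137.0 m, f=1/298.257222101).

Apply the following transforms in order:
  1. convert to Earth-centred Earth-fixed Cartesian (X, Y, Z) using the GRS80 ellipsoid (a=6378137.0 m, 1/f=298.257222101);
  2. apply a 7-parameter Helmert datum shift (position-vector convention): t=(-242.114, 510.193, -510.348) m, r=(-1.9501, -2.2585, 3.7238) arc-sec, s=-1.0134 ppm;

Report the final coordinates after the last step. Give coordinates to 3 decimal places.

X=-572783.076 m, Y=-2553043.528 m, Z=-5800793.038 m

start: φ=-65.860483°, λ=-102.640133°, h=2962.896 m
→ ECEF (a=6378137.000, f=1/298.257222101): X=-572651.1526, Y=-2553491.1324, Z=-5800306.4393
→ Helmert 7p (PV): X=-572783.0764, Y=-2553043.5281, Z=-5800793.0380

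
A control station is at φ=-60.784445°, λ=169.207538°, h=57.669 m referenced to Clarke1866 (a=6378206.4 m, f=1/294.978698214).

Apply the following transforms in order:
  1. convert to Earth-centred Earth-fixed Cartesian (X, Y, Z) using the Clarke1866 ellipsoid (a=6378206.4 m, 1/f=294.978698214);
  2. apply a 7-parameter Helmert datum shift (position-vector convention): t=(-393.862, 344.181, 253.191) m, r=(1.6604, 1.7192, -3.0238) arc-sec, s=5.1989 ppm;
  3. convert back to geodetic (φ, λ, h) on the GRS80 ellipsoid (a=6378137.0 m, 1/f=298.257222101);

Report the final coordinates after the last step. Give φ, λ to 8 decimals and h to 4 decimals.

φ=-60.77742357°, λ=169.20120086°, h=-21.7490 m

start: φ=-60.784445°, λ=169.207538°, h=57.669 m
→ ECEF (a=6378206.400, f=1/294.978698214): X=-3066057.0068, Y=584463.6069, Z=-5543512.3535
→ Helmert 7p (PV): X=-3066504.4457, Y=584900.3992, Z=-5543257.7223
→ geod (Bowring, a=6378137.000): φ=-60.77742357°, λ=169.20120086°, h=-21.7490 m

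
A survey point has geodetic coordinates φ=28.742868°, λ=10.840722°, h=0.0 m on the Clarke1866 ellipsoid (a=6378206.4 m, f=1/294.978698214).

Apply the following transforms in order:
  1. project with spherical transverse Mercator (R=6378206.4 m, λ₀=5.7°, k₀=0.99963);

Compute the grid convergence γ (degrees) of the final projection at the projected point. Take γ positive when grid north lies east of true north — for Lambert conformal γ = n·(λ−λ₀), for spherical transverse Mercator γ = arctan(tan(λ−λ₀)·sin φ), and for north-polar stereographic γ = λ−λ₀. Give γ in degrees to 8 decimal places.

start: φ=28.742868°, λ=10.840722°, h=0.000 m
→ into tm (λ₀=5.7°): φ=28.74286800°, λ−λ₀=5.14072200°
convergence γ = 2.47717878°

2.47717878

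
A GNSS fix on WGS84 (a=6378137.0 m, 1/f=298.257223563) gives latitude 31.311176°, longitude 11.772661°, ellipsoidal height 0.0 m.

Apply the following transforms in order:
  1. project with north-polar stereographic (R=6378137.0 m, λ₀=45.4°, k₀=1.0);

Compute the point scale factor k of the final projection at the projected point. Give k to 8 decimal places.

start: φ=31.311176°, λ=11.772661°, h=0.000 m
→ into stereo (λ₀=45.4°): φ=31.31117600°, λ−λ₀=-33.62733900°
scale k = 1.31606154

1.31606154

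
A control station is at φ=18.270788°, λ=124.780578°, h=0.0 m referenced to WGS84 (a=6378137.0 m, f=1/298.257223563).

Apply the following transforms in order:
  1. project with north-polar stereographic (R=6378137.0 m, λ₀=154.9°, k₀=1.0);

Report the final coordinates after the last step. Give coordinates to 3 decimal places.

start: φ=18.270788°, λ=124.780578°, h=0.000 m
→ stereo (R=6378137.0, λ₀=154.9°): E=-4627635.5116, N=-7976856.8989

E=-4627635.512 m, N=-7976856.899 m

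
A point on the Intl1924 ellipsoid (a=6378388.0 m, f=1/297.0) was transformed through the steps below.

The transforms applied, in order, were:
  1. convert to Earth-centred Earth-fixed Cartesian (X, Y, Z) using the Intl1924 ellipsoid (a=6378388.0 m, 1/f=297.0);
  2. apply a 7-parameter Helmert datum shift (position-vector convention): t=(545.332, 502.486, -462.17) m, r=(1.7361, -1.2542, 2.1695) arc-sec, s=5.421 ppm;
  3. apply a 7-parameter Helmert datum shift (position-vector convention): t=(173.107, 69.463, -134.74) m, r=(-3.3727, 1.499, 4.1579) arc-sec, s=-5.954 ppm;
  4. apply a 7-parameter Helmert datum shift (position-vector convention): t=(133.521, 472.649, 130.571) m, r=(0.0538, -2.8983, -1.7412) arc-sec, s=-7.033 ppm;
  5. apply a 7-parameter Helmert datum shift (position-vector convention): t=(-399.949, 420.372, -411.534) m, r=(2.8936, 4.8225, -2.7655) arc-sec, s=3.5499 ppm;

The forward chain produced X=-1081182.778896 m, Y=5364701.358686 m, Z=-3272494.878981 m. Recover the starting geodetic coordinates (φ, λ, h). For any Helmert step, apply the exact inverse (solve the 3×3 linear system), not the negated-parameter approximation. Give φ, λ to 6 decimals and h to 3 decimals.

φ=-31.049023°, λ=101.401408°, h=2087.247 m

start: X=-1081182.7789, Y=5364701.3587, Z=-3272494.8790 m
→ Helmert⁻¹: X=-1080774.4100, Y=5364201.5497, Z=-3272172.2502
→ Helmert⁻¹: X=-1081006.7921, Y=5363756.6451, Z=-3272312.0449
→ Helmert⁻¹: X=-1081054.4331, Y=5363794.4131, Z=-3272116.9389
→ Helmert⁻¹: X=-1081557.3845, Y=5363246.6915, Z=-3271675.5985
→ geod (Bowring, a=6378388.000): φ=-31.04902300°, λ=101.40140800°, h=2087.2470 m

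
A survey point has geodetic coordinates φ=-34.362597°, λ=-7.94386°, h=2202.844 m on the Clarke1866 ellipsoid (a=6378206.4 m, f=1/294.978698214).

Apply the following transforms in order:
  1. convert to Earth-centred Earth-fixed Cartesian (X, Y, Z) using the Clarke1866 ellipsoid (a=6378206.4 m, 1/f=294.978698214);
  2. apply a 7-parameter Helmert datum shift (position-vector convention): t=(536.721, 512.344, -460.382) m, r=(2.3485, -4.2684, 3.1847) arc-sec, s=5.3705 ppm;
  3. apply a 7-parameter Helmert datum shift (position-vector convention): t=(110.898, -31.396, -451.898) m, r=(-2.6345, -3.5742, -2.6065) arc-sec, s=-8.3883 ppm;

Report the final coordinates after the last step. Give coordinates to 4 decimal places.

start: φ=-34.362597°, λ=-7.943860°, h=2202.844 m
→ ECEF (a=6378206.400, f=1/294.978698214): X=5222003.6701, Y=-728687.7438, Z=-3580777.2038
→ Helmert 7p (PV): X=5222653.7870, Y=-728057.9154, Z=-3581157.0495
→ Helmert 7p (PV): X=5222773.7301, Y=-728194.9402, Z=-3581479.1102

X=5222773.7301 m, Y=-728194.9402 m, Z=-3581479.1102 m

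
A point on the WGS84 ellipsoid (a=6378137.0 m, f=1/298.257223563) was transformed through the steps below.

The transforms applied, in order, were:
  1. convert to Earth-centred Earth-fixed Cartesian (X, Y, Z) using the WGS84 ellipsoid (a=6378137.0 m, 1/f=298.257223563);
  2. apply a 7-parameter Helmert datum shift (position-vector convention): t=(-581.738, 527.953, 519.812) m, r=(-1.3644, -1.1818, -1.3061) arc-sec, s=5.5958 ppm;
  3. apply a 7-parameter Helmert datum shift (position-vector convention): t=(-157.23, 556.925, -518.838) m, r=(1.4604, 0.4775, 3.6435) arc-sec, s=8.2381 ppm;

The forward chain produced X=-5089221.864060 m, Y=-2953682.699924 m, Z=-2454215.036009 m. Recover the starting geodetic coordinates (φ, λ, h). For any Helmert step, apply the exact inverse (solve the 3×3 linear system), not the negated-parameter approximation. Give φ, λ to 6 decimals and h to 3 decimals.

start: X=-5089221.8641, Y=-2953682.6999, Z=-2454215.0360 m
→ Helmert⁻¹: X=-5089069.2125, Y=-2954142.7660, Z=-2453666.8495
→ Helmert⁻¹: X=-5088454.3523, Y=-2954670.1725, Z=-2454163.3186
→ geod (Bowring, a=6378137.000): φ=-22.77733000°, λ=-149.85790900°, h=416.9020 m

φ=-22.777330°, λ=-149.857909°, h=416.902 m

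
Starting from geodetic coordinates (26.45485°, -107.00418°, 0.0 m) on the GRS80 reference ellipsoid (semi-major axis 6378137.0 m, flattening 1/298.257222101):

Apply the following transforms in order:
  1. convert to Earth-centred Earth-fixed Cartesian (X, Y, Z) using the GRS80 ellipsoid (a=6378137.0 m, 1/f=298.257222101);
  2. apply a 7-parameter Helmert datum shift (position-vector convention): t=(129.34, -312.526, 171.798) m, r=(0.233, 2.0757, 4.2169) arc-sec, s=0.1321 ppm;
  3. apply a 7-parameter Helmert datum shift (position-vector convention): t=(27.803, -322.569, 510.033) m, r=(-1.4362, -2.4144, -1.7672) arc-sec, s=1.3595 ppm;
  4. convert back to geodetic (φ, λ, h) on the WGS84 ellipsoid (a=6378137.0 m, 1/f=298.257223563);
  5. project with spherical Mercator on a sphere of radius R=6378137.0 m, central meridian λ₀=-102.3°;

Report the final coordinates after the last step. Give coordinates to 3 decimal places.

start: φ=26.454850°, λ=-107.004180°, h=0.000 m
→ ECEF (a=6378137.000, f=1/298.257222101): X=-1671025.7408, Y=-5464253.1073, Z=2824267.1702
→ Helmert 7p (PV): X=-1670756.4884, Y=-5464603.7081, Z=2824449.9848
→ Helmert 7p (PV): X=-1670810.8367, Y=-5464899.7254, Z=2824982.3504
→ geod (Bowring, a=6378137.000): φ=26.45839494°, λ=-107.00022359°, h=815.9658 m
→ merc (R=6378137.0, λ₀=-102.3°): E=-523226.4967, N=3055966.7860

E=-523226.497 m, N=3055966.786 m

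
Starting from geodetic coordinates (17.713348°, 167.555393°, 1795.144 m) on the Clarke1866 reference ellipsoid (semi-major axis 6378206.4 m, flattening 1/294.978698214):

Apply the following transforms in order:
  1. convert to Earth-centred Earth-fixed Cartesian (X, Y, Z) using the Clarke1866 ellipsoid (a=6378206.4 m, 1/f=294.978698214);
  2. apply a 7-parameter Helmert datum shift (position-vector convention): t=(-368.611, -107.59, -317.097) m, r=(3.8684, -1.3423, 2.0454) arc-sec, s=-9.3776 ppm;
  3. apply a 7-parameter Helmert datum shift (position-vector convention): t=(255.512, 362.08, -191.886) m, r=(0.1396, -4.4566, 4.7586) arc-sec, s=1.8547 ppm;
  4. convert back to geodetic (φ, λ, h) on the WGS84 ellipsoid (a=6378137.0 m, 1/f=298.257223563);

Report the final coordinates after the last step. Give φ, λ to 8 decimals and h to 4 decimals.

start: φ=17.713348°, λ=167.555393°, h=1795.144 m
→ ECEF (a=6378206.400, f=1/294.978698214): X=-5936596.5551, Y=1310091.5302, Z=1928616.1883
→ Helmert 7p (PV): X=-5936935.0369, Y=1309876.6158, Z=1928266.9425
→ Helmert 7p (PV): X=-5936762.4181, Y=1310102.8528, Z=1927951.2445
→ geod (Bowring, a=6378137.000): φ=17.70593239°, λ=167.55562565°, h=1796.9397 m

φ=17.70593239°, λ=167.55562565°, h=1796.9397 m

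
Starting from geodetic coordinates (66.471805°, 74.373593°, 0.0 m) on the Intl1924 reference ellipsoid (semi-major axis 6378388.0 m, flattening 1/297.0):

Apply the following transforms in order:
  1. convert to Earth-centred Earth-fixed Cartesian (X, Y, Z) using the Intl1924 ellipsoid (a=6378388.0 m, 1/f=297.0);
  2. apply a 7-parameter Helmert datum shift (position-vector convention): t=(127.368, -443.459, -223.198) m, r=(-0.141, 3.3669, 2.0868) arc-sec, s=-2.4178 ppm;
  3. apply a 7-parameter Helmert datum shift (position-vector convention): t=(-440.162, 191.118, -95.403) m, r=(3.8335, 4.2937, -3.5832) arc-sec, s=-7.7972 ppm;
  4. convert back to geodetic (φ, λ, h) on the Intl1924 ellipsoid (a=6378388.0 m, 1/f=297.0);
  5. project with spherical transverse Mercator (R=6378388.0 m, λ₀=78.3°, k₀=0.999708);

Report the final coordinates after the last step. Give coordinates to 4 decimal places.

start: φ=66.471805°, λ=74.373593°, h=0.000 m
→ ECEF (a=6378388.000, f=1/297.0): X=687814.8095, Y=2459099.5372, Z=5825281.3923
→ Helmert 7p (PV): X=688010.7226, Y=2458661.0733, Z=5825031.2016
→ Helmert 7p (PV): X=687729.1627, Y=2458712.8094, Z=5824921.7526
→ geod (Bowring, a=6378388.000): φ=66.47376942°, λ=74.37310626°, h=-487.6221 m
→ tm (R=6378388.0, λ₀=78.3°): E=-174355.4137, N=7403437.6324

E=-174355.4137 m, N=7403437.6324 m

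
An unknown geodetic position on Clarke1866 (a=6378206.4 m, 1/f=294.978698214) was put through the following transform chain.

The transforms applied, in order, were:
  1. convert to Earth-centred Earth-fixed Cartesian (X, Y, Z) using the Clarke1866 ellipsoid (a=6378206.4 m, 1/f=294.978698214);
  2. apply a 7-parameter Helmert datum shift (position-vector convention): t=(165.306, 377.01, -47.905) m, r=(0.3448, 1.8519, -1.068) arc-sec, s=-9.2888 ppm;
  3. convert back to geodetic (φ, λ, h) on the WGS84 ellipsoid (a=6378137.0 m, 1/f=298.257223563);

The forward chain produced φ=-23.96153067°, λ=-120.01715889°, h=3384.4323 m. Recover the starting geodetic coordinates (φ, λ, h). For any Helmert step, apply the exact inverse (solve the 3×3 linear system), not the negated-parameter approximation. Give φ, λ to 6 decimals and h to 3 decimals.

φ=-23.961400°, λ=-120.016198°, h=3767.883 m

start: φ=-23.961531°, λ=-120.017159°, h=3384.432 m
→ ECEF (a=6378137.000, f=1/298.257223563): X=-2918899.0192, Y=-5052186.6194, Z=-2575764.9170
→ Helmert⁻¹: X=-2919042.1527, Y=-5052629.9821, Z=-2575758.6993
→ geod (Bowring, a=6378206.400): φ=-23.96140000°, λ=-120.01619800°, h=3767.8830 m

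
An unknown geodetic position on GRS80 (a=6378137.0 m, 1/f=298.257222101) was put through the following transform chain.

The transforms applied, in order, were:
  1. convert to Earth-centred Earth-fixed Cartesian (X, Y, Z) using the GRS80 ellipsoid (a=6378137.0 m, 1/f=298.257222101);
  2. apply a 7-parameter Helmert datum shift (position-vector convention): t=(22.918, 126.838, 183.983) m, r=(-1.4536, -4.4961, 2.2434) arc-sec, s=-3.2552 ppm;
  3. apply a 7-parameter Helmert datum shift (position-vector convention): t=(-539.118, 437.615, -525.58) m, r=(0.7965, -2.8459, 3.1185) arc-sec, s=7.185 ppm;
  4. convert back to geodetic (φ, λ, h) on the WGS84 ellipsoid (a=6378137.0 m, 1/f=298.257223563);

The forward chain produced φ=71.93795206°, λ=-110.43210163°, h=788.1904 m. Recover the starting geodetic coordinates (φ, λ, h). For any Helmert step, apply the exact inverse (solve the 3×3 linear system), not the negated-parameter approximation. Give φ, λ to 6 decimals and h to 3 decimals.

start: φ=71.937952°, λ=-110.432102°, h=788.190 m
→ ECEF (a=6378137.000, f=1/298.257223563): X=-692530.2208, Y=-1858969.0148, Z=6042292.5236
→ Helmert⁻¹: X=-691930.8680, Y=-1859359.4743, Z=6042791.4130
→ Helmert⁻¹: X=-691844.5478, Y=-1859527.4246, Z=6042629.0760
→ geod (Bowring, a=6378137.000): φ=71.93646700°, λ=-110.40791700°, h=1196.2410 m

φ=71.936467°, λ=-110.407917°, h=1196.241 m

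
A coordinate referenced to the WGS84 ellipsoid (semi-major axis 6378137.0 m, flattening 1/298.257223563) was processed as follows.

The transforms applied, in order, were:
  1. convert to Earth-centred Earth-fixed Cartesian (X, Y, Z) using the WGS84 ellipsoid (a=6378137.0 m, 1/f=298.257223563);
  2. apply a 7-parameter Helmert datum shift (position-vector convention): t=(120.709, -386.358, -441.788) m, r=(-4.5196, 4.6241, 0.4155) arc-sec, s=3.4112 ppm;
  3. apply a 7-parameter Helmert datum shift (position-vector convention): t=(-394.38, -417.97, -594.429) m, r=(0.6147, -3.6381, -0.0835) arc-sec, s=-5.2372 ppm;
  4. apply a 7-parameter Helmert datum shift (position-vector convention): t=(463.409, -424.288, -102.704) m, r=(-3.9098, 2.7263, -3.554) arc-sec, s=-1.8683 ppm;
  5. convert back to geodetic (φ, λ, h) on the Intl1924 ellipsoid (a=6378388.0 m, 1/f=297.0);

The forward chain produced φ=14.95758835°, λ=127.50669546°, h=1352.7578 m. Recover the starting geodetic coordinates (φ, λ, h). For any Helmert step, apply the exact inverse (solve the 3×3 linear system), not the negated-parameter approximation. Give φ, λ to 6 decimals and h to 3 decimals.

start: φ=14.957588°, λ=127.506695°, h=1352.758 m
→ ECEF (a=6378388.000, f=1/297.0): X=-3753559.7257, Y=4890550.8472, Z=1635935.2834
→ Helmert⁻¹: X=-3754136.0447, Y=4890888.5758, Z=1636084.1318
→ Helmert⁻¹: X=-3753734.4352, Y=4891335.5209, Z=1636738.7639
→ Helmert⁻¹: X=-3753869.1884, Y=4891676.8804, Z=1637197.9966
→ geod (Bowring, a=6378137.000): φ=14.96567600°, λ=127.50260600°, h=2968.7090 m

φ=14.965676°, λ=127.502606°, h=2968.709 m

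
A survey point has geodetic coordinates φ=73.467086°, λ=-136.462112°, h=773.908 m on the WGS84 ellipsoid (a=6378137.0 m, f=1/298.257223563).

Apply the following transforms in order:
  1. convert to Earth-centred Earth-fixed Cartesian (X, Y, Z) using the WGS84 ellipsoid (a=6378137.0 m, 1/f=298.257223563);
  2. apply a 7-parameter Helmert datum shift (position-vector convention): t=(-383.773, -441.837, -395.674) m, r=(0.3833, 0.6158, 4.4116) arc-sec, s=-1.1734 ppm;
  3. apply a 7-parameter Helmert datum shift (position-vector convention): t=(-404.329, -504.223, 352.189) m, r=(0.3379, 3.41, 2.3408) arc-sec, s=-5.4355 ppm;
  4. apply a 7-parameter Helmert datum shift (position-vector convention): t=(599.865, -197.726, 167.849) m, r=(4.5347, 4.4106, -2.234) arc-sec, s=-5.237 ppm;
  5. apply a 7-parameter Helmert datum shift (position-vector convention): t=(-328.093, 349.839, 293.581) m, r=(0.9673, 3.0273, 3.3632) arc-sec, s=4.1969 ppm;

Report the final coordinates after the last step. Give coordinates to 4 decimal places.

X=-1320074.6104 m, Y=-1255269.0095 m, Z=6093427.9847 m

start: φ=73.467086°, λ=-136.462112°, h=773.908 m
→ ECEF (a=6378137.000, f=1/298.257223563): X=-1319954.9522, Y=-1254250.3965, Z=6093021.1361
→ Helmert 7p (PV): X=-1320292.1599, Y=-1254730.3156, Z=6092619.9225
→ Helmert 7p (PV): X=-1320574.3496, Y=-1255252.6826, Z=6092958.7667
→ Helmert 7p (PV): X=-1319850.8778, Y=-1255563.4842, Z=6093095.3485
→ Helmert 7p (PV): X=-1320074.6104, Y=-1255269.0095, Z=6093427.9847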